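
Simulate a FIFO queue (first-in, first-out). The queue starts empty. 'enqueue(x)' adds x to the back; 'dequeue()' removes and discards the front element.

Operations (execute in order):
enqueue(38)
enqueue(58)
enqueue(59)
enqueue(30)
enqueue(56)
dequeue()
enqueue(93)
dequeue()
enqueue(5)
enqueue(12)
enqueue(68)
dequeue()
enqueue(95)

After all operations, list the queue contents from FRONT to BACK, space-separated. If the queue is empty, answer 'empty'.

Answer: 30 56 93 5 12 68 95

Derivation:
enqueue(38): [38]
enqueue(58): [38, 58]
enqueue(59): [38, 58, 59]
enqueue(30): [38, 58, 59, 30]
enqueue(56): [38, 58, 59, 30, 56]
dequeue(): [58, 59, 30, 56]
enqueue(93): [58, 59, 30, 56, 93]
dequeue(): [59, 30, 56, 93]
enqueue(5): [59, 30, 56, 93, 5]
enqueue(12): [59, 30, 56, 93, 5, 12]
enqueue(68): [59, 30, 56, 93, 5, 12, 68]
dequeue(): [30, 56, 93, 5, 12, 68]
enqueue(95): [30, 56, 93, 5, 12, 68, 95]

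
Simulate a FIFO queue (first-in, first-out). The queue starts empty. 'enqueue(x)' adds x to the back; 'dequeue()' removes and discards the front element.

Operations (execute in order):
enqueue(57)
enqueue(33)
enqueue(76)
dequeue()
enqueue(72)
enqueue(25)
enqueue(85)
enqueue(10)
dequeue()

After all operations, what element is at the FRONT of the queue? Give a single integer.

enqueue(57): queue = [57]
enqueue(33): queue = [57, 33]
enqueue(76): queue = [57, 33, 76]
dequeue(): queue = [33, 76]
enqueue(72): queue = [33, 76, 72]
enqueue(25): queue = [33, 76, 72, 25]
enqueue(85): queue = [33, 76, 72, 25, 85]
enqueue(10): queue = [33, 76, 72, 25, 85, 10]
dequeue(): queue = [76, 72, 25, 85, 10]

Answer: 76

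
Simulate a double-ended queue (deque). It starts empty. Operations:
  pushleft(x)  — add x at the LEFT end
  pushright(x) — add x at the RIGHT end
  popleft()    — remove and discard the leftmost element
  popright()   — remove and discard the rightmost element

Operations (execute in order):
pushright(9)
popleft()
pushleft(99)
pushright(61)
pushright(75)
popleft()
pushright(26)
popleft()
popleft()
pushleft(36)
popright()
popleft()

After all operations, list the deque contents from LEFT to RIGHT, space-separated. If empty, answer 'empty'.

Answer: empty

Derivation:
pushright(9): [9]
popleft(): []
pushleft(99): [99]
pushright(61): [99, 61]
pushright(75): [99, 61, 75]
popleft(): [61, 75]
pushright(26): [61, 75, 26]
popleft(): [75, 26]
popleft(): [26]
pushleft(36): [36, 26]
popright(): [36]
popleft(): []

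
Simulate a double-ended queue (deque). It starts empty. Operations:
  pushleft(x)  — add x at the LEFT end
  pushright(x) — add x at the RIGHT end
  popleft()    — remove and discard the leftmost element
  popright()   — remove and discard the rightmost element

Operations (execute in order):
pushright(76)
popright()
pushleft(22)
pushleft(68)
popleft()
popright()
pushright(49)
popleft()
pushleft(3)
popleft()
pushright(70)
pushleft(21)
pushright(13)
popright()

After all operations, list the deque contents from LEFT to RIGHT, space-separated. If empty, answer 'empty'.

pushright(76): [76]
popright(): []
pushleft(22): [22]
pushleft(68): [68, 22]
popleft(): [22]
popright(): []
pushright(49): [49]
popleft(): []
pushleft(3): [3]
popleft(): []
pushright(70): [70]
pushleft(21): [21, 70]
pushright(13): [21, 70, 13]
popright(): [21, 70]

Answer: 21 70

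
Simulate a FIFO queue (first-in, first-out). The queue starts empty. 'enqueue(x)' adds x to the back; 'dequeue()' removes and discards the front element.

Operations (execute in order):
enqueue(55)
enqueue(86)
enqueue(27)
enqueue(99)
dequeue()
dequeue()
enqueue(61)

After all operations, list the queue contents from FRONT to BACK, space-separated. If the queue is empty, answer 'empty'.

enqueue(55): [55]
enqueue(86): [55, 86]
enqueue(27): [55, 86, 27]
enqueue(99): [55, 86, 27, 99]
dequeue(): [86, 27, 99]
dequeue(): [27, 99]
enqueue(61): [27, 99, 61]

Answer: 27 99 61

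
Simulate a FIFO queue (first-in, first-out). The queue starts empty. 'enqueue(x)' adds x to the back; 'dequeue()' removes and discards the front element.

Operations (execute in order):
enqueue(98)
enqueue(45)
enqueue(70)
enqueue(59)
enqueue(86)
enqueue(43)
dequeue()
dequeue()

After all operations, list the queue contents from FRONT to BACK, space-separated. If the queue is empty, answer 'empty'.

Answer: 70 59 86 43

Derivation:
enqueue(98): [98]
enqueue(45): [98, 45]
enqueue(70): [98, 45, 70]
enqueue(59): [98, 45, 70, 59]
enqueue(86): [98, 45, 70, 59, 86]
enqueue(43): [98, 45, 70, 59, 86, 43]
dequeue(): [45, 70, 59, 86, 43]
dequeue(): [70, 59, 86, 43]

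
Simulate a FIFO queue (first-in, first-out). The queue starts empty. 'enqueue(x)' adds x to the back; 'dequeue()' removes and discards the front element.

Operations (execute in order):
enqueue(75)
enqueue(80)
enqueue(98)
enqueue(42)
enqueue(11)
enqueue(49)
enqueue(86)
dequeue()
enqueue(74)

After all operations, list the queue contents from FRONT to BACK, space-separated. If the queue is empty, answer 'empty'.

enqueue(75): [75]
enqueue(80): [75, 80]
enqueue(98): [75, 80, 98]
enqueue(42): [75, 80, 98, 42]
enqueue(11): [75, 80, 98, 42, 11]
enqueue(49): [75, 80, 98, 42, 11, 49]
enqueue(86): [75, 80, 98, 42, 11, 49, 86]
dequeue(): [80, 98, 42, 11, 49, 86]
enqueue(74): [80, 98, 42, 11, 49, 86, 74]

Answer: 80 98 42 11 49 86 74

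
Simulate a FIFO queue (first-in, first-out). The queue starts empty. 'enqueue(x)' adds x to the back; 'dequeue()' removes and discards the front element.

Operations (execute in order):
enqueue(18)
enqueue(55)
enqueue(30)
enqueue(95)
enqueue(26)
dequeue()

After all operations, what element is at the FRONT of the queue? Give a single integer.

enqueue(18): queue = [18]
enqueue(55): queue = [18, 55]
enqueue(30): queue = [18, 55, 30]
enqueue(95): queue = [18, 55, 30, 95]
enqueue(26): queue = [18, 55, 30, 95, 26]
dequeue(): queue = [55, 30, 95, 26]

Answer: 55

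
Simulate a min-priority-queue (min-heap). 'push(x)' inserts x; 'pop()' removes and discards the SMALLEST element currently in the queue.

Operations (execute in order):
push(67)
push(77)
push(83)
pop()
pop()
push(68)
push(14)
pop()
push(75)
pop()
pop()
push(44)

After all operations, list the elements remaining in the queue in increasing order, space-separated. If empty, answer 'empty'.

Answer: 44 83

Derivation:
push(67): heap contents = [67]
push(77): heap contents = [67, 77]
push(83): heap contents = [67, 77, 83]
pop() → 67: heap contents = [77, 83]
pop() → 77: heap contents = [83]
push(68): heap contents = [68, 83]
push(14): heap contents = [14, 68, 83]
pop() → 14: heap contents = [68, 83]
push(75): heap contents = [68, 75, 83]
pop() → 68: heap contents = [75, 83]
pop() → 75: heap contents = [83]
push(44): heap contents = [44, 83]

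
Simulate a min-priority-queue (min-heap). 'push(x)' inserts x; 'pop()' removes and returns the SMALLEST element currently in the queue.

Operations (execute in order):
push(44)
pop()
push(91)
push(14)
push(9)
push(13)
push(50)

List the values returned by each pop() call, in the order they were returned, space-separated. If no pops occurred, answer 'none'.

Answer: 44

Derivation:
push(44): heap contents = [44]
pop() → 44: heap contents = []
push(91): heap contents = [91]
push(14): heap contents = [14, 91]
push(9): heap contents = [9, 14, 91]
push(13): heap contents = [9, 13, 14, 91]
push(50): heap contents = [9, 13, 14, 50, 91]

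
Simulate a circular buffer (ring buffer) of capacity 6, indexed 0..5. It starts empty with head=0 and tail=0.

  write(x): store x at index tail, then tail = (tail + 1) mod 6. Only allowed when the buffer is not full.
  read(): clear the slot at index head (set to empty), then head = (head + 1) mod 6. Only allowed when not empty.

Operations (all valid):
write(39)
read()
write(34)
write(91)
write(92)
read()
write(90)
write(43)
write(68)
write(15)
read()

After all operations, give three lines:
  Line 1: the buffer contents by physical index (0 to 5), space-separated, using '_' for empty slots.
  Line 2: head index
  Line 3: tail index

Answer: 68 15 _ 92 90 43
3
2

Derivation:
write(39): buf=[39 _ _ _ _ _], head=0, tail=1, size=1
read(): buf=[_ _ _ _ _ _], head=1, tail=1, size=0
write(34): buf=[_ 34 _ _ _ _], head=1, tail=2, size=1
write(91): buf=[_ 34 91 _ _ _], head=1, tail=3, size=2
write(92): buf=[_ 34 91 92 _ _], head=1, tail=4, size=3
read(): buf=[_ _ 91 92 _ _], head=2, tail=4, size=2
write(90): buf=[_ _ 91 92 90 _], head=2, tail=5, size=3
write(43): buf=[_ _ 91 92 90 43], head=2, tail=0, size=4
write(68): buf=[68 _ 91 92 90 43], head=2, tail=1, size=5
write(15): buf=[68 15 91 92 90 43], head=2, tail=2, size=6
read(): buf=[68 15 _ 92 90 43], head=3, tail=2, size=5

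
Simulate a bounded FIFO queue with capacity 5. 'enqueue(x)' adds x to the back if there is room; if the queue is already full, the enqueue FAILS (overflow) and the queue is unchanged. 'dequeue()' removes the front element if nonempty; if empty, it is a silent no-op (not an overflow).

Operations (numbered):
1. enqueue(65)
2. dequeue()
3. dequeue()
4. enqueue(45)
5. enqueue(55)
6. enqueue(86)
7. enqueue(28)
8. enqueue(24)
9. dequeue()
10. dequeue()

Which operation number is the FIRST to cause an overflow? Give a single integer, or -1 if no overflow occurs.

1. enqueue(65): size=1
2. dequeue(): size=0
3. dequeue(): empty, no-op, size=0
4. enqueue(45): size=1
5. enqueue(55): size=2
6. enqueue(86): size=3
7. enqueue(28): size=4
8. enqueue(24): size=5
9. dequeue(): size=4
10. dequeue(): size=3

Answer: -1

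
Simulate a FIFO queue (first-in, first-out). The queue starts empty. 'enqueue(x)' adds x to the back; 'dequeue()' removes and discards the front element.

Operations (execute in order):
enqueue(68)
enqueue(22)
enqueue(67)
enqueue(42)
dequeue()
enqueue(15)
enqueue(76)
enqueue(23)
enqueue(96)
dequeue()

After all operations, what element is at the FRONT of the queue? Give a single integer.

enqueue(68): queue = [68]
enqueue(22): queue = [68, 22]
enqueue(67): queue = [68, 22, 67]
enqueue(42): queue = [68, 22, 67, 42]
dequeue(): queue = [22, 67, 42]
enqueue(15): queue = [22, 67, 42, 15]
enqueue(76): queue = [22, 67, 42, 15, 76]
enqueue(23): queue = [22, 67, 42, 15, 76, 23]
enqueue(96): queue = [22, 67, 42, 15, 76, 23, 96]
dequeue(): queue = [67, 42, 15, 76, 23, 96]

Answer: 67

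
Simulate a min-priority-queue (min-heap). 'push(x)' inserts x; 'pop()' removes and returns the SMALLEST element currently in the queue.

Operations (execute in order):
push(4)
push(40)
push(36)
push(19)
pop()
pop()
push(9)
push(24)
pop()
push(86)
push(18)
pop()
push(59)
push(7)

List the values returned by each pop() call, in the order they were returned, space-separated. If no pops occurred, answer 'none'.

push(4): heap contents = [4]
push(40): heap contents = [4, 40]
push(36): heap contents = [4, 36, 40]
push(19): heap contents = [4, 19, 36, 40]
pop() → 4: heap contents = [19, 36, 40]
pop() → 19: heap contents = [36, 40]
push(9): heap contents = [9, 36, 40]
push(24): heap contents = [9, 24, 36, 40]
pop() → 9: heap contents = [24, 36, 40]
push(86): heap contents = [24, 36, 40, 86]
push(18): heap contents = [18, 24, 36, 40, 86]
pop() → 18: heap contents = [24, 36, 40, 86]
push(59): heap contents = [24, 36, 40, 59, 86]
push(7): heap contents = [7, 24, 36, 40, 59, 86]

Answer: 4 19 9 18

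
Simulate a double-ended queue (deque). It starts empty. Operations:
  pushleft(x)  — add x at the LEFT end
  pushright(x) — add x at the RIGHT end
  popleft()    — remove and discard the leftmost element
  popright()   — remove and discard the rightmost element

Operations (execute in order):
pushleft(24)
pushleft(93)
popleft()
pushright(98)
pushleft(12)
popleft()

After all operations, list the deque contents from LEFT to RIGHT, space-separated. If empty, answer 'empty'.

Answer: 24 98

Derivation:
pushleft(24): [24]
pushleft(93): [93, 24]
popleft(): [24]
pushright(98): [24, 98]
pushleft(12): [12, 24, 98]
popleft(): [24, 98]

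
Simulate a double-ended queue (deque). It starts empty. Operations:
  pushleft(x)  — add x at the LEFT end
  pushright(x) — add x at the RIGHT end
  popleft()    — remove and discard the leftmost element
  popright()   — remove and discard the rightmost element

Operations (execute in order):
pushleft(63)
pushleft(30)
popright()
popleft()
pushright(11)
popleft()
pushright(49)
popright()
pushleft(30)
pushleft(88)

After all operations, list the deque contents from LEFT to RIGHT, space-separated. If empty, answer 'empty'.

Answer: 88 30

Derivation:
pushleft(63): [63]
pushleft(30): [30, 63]
popright(): [30]
popleft(): []
pushright(11): [11]
popleft(): []
pushright(49): [49]
popright(): []
pushleft(30): [30]
pushleft(88): [88, 30]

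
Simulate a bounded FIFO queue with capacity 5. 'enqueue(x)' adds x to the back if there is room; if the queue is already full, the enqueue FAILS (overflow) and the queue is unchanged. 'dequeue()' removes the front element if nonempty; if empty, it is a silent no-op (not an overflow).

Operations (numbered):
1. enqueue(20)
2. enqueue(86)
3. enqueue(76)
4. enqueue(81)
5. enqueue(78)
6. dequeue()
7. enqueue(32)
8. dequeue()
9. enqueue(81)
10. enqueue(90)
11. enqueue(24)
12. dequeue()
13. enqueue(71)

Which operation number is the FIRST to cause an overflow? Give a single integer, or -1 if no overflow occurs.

1. enqueue(20): size=1
2. enqueue(86): size=2
3. enqueue(76): size=3
4. enqueue(81): size=4
5. enqueue(78): size=5
6. dequeue(): size=4
7. enqueue(32): size=5
8. dequeue(): size=4
9. enqueue(81): size=5
10. enqueue(90): size=5=cap → OVERFLOW (fail)
11. enqueue(24): size=5=cap → OVERFLOW (fail)
12. dequeue(): size=4
13. enqueue(71): size=5

Answer: 10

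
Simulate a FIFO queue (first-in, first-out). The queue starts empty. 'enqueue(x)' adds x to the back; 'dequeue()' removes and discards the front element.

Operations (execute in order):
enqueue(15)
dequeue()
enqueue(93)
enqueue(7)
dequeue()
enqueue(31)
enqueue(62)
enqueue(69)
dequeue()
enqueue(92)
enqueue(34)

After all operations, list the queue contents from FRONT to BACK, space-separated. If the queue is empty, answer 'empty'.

enqueue(15): [15]
dequeue(): []
enqueue(93): [93]
enqueue(7): [93, 7]
dequeue(): [7]
enqueue(31): [7, 31]
enqueue(62): [7, 31, 62]
enqueue(69): [7, 31, 62, 69]
dequeue(): [31, 62, 69]
enqueue(92): [31, 62, 69, 92]
enqueue(34): [31, 62, 69, 92, 34]

Answer: 31 62 69 92 34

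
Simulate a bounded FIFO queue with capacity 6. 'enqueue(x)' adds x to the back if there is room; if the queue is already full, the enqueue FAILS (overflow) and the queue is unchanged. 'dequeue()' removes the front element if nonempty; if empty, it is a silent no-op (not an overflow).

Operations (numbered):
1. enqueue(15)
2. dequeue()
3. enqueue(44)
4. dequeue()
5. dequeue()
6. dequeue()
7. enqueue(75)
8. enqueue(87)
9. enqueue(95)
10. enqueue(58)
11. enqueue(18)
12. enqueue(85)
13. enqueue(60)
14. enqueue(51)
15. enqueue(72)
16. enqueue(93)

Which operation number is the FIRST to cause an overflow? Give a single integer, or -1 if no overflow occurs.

1. enqueue(15): size=1
2. dequeue(): size=0
3. enqueue(44): size=1
4. dequeue(): size=0
5. dequeue(): empty, no-op, size=0
6. dequeue(): empty, no-op, size=0
7. enqueue(75): size=1
8. enqueue(87): size=2
9. enqueue(95): size=3
10. enqueue(58): size=4
11. enqueue(18): size=5
12. enqueue(85): size=6
13. enqueue(60): size=6=cap → OVERFLOW (fail)
14. enqueue(51): size=6=cap → OVERFLOW (fail)
15. enqueue(72): size=6=cap → OVERFLOW (fail)
16. enqueue(93): size=6=cap → OVERFLOW (fail)

Answer: 13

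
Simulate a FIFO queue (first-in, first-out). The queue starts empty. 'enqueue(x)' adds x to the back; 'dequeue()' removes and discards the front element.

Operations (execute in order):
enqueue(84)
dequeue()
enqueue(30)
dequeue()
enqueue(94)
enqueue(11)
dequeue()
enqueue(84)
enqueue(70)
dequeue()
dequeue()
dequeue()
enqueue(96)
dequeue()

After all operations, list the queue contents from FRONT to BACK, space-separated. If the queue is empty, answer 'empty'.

enqueue(84): [84]
dequeue(): []
enqueue(30): [30]
dequeue(): []
enqueue(94): [94]
enqueue(11): [94, 11]
dequeue(): [11]
enqueue(84): [11, 84]
enqueue(70): [11, 84, 70]
dequeue(): [84, 70]
dequeue(): [70]
dequeue(): []
enqueue(96): [96]
dequeue(): []

Answer: empty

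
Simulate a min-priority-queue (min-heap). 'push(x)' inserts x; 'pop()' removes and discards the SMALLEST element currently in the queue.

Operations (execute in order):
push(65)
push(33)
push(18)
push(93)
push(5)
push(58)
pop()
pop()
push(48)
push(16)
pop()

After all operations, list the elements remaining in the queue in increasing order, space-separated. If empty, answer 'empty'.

push(65): heap contents = [65]
push(33): heap contents = [33, 65]
push(18): heap contents = [18, 33, 65]
push(93): heap contents = [18, 33, 65, 93]
push(5): heap contents = [5, 18, 33, 65, 93]
push(58): heap contents = [5, 18, 33, 58, 65, 93]
pop() → 5: heap contents = [18, 33, 58, 65, 93]
pop() → 18: heap contents = [33, 58, 65, 93]
push(48): heap contents = [33, 48, 58, 65, 93]
push(16): heap contents = [16, 33, 48, 58, 65, 93]
pop() → 16: heap contents = [33, 48, 58, 65, 93]

Answer: 33 48 58 65 93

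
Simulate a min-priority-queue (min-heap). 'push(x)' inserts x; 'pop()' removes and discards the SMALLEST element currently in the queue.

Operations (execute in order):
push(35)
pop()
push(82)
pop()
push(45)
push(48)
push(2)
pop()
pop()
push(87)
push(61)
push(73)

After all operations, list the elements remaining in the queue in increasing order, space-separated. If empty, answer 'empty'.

Answer: 48 61 73 87

Derivation:
push(35): heap contents = [35]
pop() → 35: heap contents = []
push(82): heap contents = [82]
pop() → 82: heap contents = []
push(45): heap contents = [45]
push(48): heap contents = [45, 48]
push(2): heap contents = [2, 45, 48]
pop() → 2: heap contents = [45, 48]
pop() → 45: heap contents = [48]
push(87): heap contents = [48, 87]
push(61): heap contents = [48, 61, 87]
push(73): heap contents = [48, 61, 73, 87]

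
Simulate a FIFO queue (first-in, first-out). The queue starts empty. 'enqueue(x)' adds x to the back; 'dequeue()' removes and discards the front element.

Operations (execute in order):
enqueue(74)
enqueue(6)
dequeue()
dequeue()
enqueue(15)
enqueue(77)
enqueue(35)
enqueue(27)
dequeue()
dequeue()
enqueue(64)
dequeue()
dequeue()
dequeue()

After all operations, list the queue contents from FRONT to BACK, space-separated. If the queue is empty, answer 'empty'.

Answer: empty

Derivation:
enqueue(74): [74]
enqueue(6): [74, 6]
dequeue(): [6]
dequeue(): []
enqueue(15): [15]
enqueue(77): [15, 77]
enqueue(35): [15, 77, 35]
enqueue(27): [15, 77, 35, 27]
dequeue(): [77, 35, 27]
dequeue(): [35, 27]
enqueue(64): [35, 27, 64]
dequeue(): [27, 64]
dequeue(): [64]
dequeue(): []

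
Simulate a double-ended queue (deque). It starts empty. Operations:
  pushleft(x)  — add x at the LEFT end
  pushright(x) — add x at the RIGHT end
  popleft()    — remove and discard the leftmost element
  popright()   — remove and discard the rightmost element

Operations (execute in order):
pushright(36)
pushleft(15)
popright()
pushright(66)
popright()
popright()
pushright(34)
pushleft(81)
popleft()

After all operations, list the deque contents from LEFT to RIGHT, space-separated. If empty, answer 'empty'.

Answer: 34

Derivation:
pushright(36): [36]
pushleft(15): [15, 36]
popright(): [15]
pushright(66): [15, 66]
popright(): [15]
popright(): []
pushright(34): [34]
pushleft(81): [81, 34]
popleft(): [34]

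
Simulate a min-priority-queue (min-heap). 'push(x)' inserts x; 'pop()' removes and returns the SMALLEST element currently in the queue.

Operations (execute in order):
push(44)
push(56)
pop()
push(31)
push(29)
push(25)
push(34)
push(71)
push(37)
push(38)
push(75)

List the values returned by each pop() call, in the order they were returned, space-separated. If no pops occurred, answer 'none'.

Answer: 44

Derivation:
push(44): heap contents = [44]
push(56): heap contents = [44, 56]
pop() → 44: heap contents = [56]
push(31): heap contents = [31, 56]
push(29): heap contents = [29, 31, 56]
push(25): heap contents = [25, 29, 31, 56]
push(34): heap contents = [25, 29, 31, 34, 56]
push(71): heap contents = [25, 29, 31, 34, 56, 71]
push(37): heap contents = [25, 29, 31, 34, 37, 56, 71]
push(38): heap contents = [25, 29, 31, 34, 37, 38, 56, 71]
push(75): heap contents = [25, 29, 31, 34, 37, 38, 56, 71, 75]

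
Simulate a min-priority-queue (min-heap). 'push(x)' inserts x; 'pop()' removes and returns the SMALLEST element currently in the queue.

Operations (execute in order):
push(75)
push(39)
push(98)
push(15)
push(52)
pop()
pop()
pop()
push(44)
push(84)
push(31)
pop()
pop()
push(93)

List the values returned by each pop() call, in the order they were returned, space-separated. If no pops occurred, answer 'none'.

push(75): heap contents = [75]
push(39): heap contents = [39, 75]
push(98): heap contents = [39, 75, 98]
push(15): heap contents = [15, 39, 75, 98]
push(52): heap contents = [15, 39, 52, 75, 98]
pop() → 15: heap contents = [39, 52, 75, 98]
pop() → 39: heap contents = [52, 75, 98]
pop() → 52: heap contents = [75, 98]
push(44): heap contents = [44, 75, 98]
push(84): heap contents = [44, 75, 84, 98]
push(31): heap contents = [31, 44, 75, 84, 98]
pop() → 31: heap contents = [44, 75, 84, 98]
pop() → 44: heap contents = [75, 84, 98]
push(93): heap contents = [75, 84, 93, 98]

Answer: 15 39 52 31 44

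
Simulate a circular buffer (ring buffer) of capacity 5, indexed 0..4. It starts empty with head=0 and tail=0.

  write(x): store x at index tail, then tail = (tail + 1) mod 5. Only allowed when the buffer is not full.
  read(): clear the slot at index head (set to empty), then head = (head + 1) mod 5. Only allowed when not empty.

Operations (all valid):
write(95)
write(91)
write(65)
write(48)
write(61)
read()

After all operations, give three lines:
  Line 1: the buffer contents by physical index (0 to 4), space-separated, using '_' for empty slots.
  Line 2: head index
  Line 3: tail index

write(95): buf=[95 _ _ _ _], head=0, tail=1, size=1
write(91): buf=[95 91 _ _ _], head=0, tail=2, size=2
write(65): buf=[95 91 65 _ _], head=0, tail=3, size=3
write(48): buf=[95 91 65 48 _], head=0, tail=4, size=4
write(61): buf=[95 91 65 48 61], head=0, tail=0, size=5
read(): buf=[_ 91 65 48 61], head=1, tail=0, size=4

Answer: _ 91 65 48 61
1
0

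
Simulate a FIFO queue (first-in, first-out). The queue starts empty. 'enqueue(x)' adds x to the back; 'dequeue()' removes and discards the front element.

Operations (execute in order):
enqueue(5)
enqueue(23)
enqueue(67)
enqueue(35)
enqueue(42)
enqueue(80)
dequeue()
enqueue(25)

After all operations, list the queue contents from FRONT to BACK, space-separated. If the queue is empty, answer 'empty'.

Answer: 23 67 35 42 80 25

Derivation:
enqueue(5): [5]
enqueue(23): [5, 23]
enqueue(67): [5, 23, 67]
enqueue(35): [5, 23, 67, 35]
enqueue(42): [5, 23, 67, 35, 42]
enqueue(80): [5, 23, 67, 35, 42, 80]
dequeue(): [23, 67, 35, 42, 80]
enqueue(25): [23, 67, 35, 42, 80, 25]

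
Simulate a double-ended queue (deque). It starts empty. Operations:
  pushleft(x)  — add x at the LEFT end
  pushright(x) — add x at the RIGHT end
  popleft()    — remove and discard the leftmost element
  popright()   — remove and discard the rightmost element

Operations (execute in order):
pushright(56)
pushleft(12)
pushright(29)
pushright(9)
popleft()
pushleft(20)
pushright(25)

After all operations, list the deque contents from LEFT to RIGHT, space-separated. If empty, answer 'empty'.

pushright(56): [56]
pushleft(12): [12, 56]
pushright(29): [12, 56, 29]
pushright(9): [12, 56, 29, 9]
popleft(): [56, 29, 9]
pushleft(20): [20, 56, 29, 9]
pushright(25): [20, 56, 29, 9, 25]

Answer: 20 56 29 9 25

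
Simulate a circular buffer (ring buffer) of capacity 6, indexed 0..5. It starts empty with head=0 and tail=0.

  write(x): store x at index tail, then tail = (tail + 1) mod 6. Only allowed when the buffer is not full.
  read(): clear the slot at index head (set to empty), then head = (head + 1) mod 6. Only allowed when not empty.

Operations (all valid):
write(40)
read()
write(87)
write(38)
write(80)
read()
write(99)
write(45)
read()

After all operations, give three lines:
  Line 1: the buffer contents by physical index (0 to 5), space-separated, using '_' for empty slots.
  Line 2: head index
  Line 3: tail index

Answer: _ _ _ 80 99 45
3
0

Derivation:
write(40): buf=[40 _ _ _ _ _], head=0, tail=1, size=1
read(): buf=[_ _ _ _ _ _], head=1, tail=1, size=0
write(87): buf=[_ 87 _ _ _ _], head=1, tail=2, size=1
write(38): buf=[_ 87 38 _ _ _], head=1, tail=3, size=2
write(80): buf=[_ 87 38 80 _ _], head=1, tail=4, size=3
read(): buf=[_ _ 38 80 _ _], head=2, tail=4, size=2
write(99): buf=[_ _ 38 80 99 _], head=2, tail=5, size=3
write(45): buf=[_ _ 38 80 99 45], head=2, tail=0, size=4
read(): buf=[_ _ _ 80 99 45], head=3, tail=0, size=3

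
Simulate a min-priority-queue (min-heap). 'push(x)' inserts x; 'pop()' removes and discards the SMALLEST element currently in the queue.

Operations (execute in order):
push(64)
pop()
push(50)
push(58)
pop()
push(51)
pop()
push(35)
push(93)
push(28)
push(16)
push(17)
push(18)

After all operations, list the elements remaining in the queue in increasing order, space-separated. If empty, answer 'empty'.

Answer: 16 17 18 28 35 58 93

Derivation:
push(64): heap contents = [64]
pop() → 64: heap contents = []
push(50): heap contents = [50]
push(58): heap contents = [50, 58]
pop() → 50: heap contents = [58]
push(51): heap contents = [51, 58]
pop() → 51: heap contents = [58]
push(35): heap contents = [35, 58]
push(93): heap contents = [35, 58, 93]
push(28): heap contents = [28, 35, 58, 93]
push(16): heap contents = [16, 28, 35, 58, 93]
push(17): heap contents = [16, 17, 28, 35, 58, 93]
push(18): heap contents = [16, 17, 18, 28, 35, 58, 93]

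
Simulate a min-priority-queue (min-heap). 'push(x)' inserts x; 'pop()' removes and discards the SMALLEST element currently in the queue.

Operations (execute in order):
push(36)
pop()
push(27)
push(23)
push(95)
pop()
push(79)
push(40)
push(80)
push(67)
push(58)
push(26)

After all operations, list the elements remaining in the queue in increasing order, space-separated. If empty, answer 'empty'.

push(36): heap contents = [36]
pop() → 36: heap contents = []
push(27): heap contents = [27]
push(23): heap contents = [23, 27]
push(95): heap contents = [23, 27, 95]
pop() → 23: heap contents = [27, 95]
push(79): heap contents = [27, 79, 95]
push(40): heap contents = [27, 40, 79, 95]
push(80): heap contents = [27, 40, 79, 80, 95]
push(67): heap contents = [27, 40, 67, 79, 80, 95]
push(58): heap contents = [27, 40, 58, 67, 79, 80, 95]
push(26): heap contents = [26, 27, 40, 58, 67, 79, 80, 95]

Answer: 26 27 40 58 67 79 80 95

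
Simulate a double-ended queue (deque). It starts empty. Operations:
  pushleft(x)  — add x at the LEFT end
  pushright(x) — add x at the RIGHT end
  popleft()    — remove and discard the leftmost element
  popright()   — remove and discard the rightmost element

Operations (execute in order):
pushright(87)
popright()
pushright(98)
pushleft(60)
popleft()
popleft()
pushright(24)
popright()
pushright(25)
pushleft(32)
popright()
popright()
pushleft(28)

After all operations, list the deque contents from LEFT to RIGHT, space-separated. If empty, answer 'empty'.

Answer: 28

Derivation:
pushright(87): [87]
popright(): []
pushright(98): [98]
pushleft(60): [60, 98]
popleft(): [98]
popleft(): []
pushright(24): [24]
popright(): []
pushright(25): [25]
pushleft(32): [32, 25]
popright(): [32]
popright(): []
pushleft(28): [28]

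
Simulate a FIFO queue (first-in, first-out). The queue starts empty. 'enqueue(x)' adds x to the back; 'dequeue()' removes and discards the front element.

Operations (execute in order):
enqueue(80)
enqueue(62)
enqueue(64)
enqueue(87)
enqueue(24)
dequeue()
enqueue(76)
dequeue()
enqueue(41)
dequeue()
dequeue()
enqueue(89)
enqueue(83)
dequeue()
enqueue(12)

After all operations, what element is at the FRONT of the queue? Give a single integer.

Answer: 76

Derivation:
enqueue(80): queue = [80]
enqueue(62): queue = [80, 62]
enqueue(64): queue = [80, 62, 64]
enqueue(87): queue = [80, 62, 64, 87]
enqueue(24): queue = [80, 62, 64, 87, 24]
dequeue(): queue = [62, 64, 87, 24]
enqueue(76): queue = [62, 64, 87, 24, 76]
dequeue(): queue = [64, 87, 24, 76]
enqueue(41): queue = [64, 87, 24, 76, 41]
dequeue(): queue = [87, 24, 76, 41]
dequeue(): queue = [24, 76, 41]
enqueue(89): queue = [24, 76, 41, 89]
enqueue(83): queue = [24, 76, 41, 89, 83]
dequeue(): queue = [76, 41, 89, 83]
enqueue(12): queue = [76, 41, 89, 83, 12]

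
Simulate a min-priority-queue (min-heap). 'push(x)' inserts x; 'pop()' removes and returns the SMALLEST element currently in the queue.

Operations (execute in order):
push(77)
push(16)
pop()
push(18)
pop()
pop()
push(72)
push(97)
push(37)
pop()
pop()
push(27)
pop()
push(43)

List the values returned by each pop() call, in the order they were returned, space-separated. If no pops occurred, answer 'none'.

Answer: 16 18 77 37 72 27

Derivation:
push(77): heap contents = [77]
push(16): heap contents = [16, 77]
pop() → 16: heap contents = [77]
push(18): heap contents = [18, 77]
pop() → 18: heap contents = [77]
pop() → 77: heap contents = []
push(72): heap contents = [72]
push(97): heap contents = [72, 97]
push(37): heap contents = [37, 72, 97]
pop() → 37: heap contents = [72, 97]
pop() → 72: heap contents = [97]
push(27): heap contents = [27, 97]
pop() → 27: heap contents = [97]
push(43): heap contents = [43, 97]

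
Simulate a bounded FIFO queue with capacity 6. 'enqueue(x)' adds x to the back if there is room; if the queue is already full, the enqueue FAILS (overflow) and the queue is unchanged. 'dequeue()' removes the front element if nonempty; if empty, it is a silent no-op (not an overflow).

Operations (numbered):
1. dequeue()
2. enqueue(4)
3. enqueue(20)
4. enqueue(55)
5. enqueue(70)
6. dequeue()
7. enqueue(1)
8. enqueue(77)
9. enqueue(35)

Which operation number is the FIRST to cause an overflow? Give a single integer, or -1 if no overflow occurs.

1. dequeue(): empty, no-op, size=0
2. enqueue(4): size=1
3. enqueue(20): size=2
4. enqueue(55): size=3
5. enqueue(70): size=4
6. dequeue(): size=3
7. enqueue(1): size=4
8. enqueue(77): size=5
9. enqueue(35): size=6

Answer: -1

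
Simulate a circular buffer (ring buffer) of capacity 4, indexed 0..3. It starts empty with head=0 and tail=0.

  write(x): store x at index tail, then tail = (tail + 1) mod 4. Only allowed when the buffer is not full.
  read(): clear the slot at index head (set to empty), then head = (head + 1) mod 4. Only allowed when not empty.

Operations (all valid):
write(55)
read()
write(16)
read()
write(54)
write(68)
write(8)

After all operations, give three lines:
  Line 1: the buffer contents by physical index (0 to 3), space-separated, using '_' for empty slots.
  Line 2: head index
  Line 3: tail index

Answer: 8 _ 54 68
2
1

Derivation:
write(55): buf=[55 _ _ _], head=0, tail=1, size=1
read(): buf=[_ _ _ _], head=1, tail=1, size=0
write(16): buf=[_ 16 _ _], head=1, tail=2, size=1
read(): buf=[_ _ _ _], head=2, tail=2, size=0
write(54): buf=[_ _ 54 _], head=2, tail=3, size=1
write(68): buf=[_ _ 54 68], head=2, tail=0, size=2
write(8): buf=[8 _ 54 68], head=2, tail=1, size=3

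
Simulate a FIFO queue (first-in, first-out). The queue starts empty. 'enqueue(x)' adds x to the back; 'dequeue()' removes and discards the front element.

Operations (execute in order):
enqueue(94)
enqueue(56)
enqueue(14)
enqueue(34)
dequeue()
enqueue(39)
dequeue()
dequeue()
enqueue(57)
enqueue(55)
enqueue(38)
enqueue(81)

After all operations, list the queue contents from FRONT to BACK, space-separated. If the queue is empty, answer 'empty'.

enqueue(94): [94]
enqueue(56): [94, 56]
enqueue(14): [94, 56, 14]
enqueue(34): [94, 56, 14, 34]
dequeue(): [56, 14, 34]
enqueue(39): [56, 14, 34, 39]
dequeue(): [14, 34, 39]
dequeue(): [34, 39]
enqueue(57): [34, 39, 57]
enqueue(55): [34, 39, 57, 55]
enqueue(38): [34, 39, 57, 55, 38]
enqueue(81): [34, 39, 57, 55, 38, 81]

Answer: 34 39 57 55 38 81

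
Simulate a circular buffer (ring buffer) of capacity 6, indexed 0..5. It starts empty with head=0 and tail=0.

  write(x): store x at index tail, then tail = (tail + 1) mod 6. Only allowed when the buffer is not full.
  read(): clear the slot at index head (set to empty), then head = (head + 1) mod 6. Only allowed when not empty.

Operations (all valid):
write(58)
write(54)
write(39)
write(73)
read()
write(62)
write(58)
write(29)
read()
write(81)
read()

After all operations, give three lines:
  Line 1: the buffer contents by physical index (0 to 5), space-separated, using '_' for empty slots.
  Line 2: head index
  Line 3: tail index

write(58): buf=[58 _ _ _ _ _], head=0, tail=1, size=1
write(54): buf=[58 54 _ _ _ _], head=0, tail=2, size=2
write(39): buf=[58 54 39 _ _ _], head=0, tail=3, size=3
write(73): buf=[58 54 39 73 _ _], head=0, tail=4, size=4
read(): buf=[_ 54 39 73 _ _], head=1, tail=4, size=3
write(62): buf=[_ 54 39 73 62 _], head=1, tail=5, size=4
write(58): buf=[_ 54 39 73 62 58], head=1, tail=0, size=5
write(29): buf=[29 54 39 73 62 58], head=1, tail=1, size=6
read(): buf=[29 _ 39 73 62 58], head=2, tail=1, size=5
write(81): buf=[29 81 39 73 62 58], head=2, tail=2, size=6
read(): buf=[29 81 _ 73 62 58], head=3, tail=2, size=5

Answer: 29 81 _ 73 62 58
3
2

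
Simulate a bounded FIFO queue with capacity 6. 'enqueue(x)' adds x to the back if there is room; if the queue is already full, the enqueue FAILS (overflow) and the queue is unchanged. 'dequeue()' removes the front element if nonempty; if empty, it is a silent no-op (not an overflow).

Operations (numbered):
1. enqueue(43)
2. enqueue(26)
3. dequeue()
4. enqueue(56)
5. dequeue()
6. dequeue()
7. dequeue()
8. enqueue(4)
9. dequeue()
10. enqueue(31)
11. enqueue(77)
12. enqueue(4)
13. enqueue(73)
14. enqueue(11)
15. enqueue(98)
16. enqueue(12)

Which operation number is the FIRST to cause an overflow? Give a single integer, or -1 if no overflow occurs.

Answer: 16

Derivation:
1. enqueue(43): size=1
2. enqueue(26): size=2
3. dequeue(): size=1
4. enqueue(56): size=2
5. dequeue(): size=1
6. dequeue(): size=0
7. dequeue(): empty, no-op, size=0
8. enqueue(4): size=1
9. dequeue(): size=0
10. enqueue(31): size=1
11. enqueue(77): size=2
12. enqueue(4): size=3
13. enqueue(73): size=4
14. enqueue(11): size=5
15. enqueue(98): size=6
16. enqueue(12): size=6=cap → OVERFLOW (fail)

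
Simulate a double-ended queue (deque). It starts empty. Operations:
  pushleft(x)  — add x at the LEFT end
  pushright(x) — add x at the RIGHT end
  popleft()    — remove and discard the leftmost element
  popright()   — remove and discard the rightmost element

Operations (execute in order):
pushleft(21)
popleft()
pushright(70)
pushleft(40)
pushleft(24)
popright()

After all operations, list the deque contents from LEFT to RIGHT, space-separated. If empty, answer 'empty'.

Answer: 24 40

Derivation:
pushleft(21): [21]
popleft(): []
pushright(70): [70]
pushleft(40): [40, 70]
pushleft(24): [24, 40, 70]
popright(): [24, 40]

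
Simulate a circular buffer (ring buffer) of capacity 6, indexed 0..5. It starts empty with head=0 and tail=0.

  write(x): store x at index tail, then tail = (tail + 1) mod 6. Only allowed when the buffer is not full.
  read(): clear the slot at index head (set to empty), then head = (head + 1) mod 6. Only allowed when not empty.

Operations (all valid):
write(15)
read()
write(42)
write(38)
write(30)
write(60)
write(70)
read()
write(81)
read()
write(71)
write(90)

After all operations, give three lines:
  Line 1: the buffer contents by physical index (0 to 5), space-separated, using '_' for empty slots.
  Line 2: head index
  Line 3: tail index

Answer: 81 71 90 30 60 70
3
3

Derivation:
write(15): buf=[15 _ _ _ _ _], head=0, tail=1, size=1
read(): buf=[_ _ _ _ _ _], head=1, tail=1, size=0
write(42): buf=[_ 42 _ _ _ _], head=1, tail=2, size=1
write(38): buf=[_ 42 38 _ _ _], head=1, tail=3, size=2
write(30): buf=[_ 42 38 30 _ _], head=1, tail=4, size=3
write(60): buf=[_ 42 38 30 60 _], head=1, tail=5, size=4
write(70): buf=[_ 42 38 30 60 70], head=1, tail=0, size=5
read(): buf=[_ _ 38 30 60 70], head=2, tail=0, size=4
write(81): buf=[81 _ 38 30 60 70], head=2, tail=1, size=5
read(): buf=[81 _ _ 30 60 70], head=3, tail=1, size=4
write(71): buf=[81 71 _ 30 60 70], head=3, tail=2, size=5
write(90): buf=[81 71 90 30 60 70], head=3, tail=3, size=6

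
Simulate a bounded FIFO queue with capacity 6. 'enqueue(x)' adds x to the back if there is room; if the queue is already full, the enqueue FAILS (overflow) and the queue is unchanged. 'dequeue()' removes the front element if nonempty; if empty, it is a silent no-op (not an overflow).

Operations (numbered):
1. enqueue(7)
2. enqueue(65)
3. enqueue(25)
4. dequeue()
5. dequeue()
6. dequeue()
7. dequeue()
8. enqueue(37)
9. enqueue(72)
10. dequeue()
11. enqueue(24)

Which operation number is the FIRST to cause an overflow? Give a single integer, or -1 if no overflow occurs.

Answer: -1

Derivation:
1. enqueue(7): size=1
2. enqueue(65): size=2
3. enqueue(25): size=3
4. dequeue(): size=2
5. dequeue(): size=1
6. dequeue(): size=0
7. dequeue(): empty, no-op, size=0
8. enqueue(37): size=1
9. enqueue(72): size=2
10. dequeue(): size=1
11. enqueue(24): size=2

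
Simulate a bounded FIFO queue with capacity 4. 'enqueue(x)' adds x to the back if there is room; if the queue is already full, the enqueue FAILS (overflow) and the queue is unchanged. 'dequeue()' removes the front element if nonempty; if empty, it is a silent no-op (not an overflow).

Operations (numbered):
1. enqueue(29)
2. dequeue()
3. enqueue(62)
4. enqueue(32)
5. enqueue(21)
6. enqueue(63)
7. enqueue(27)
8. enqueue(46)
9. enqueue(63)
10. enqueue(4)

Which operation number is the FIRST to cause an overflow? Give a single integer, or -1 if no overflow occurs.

1. enqueue(29): size=1
2. dequeue(): size=0
3. enqueue(62): size=1
4. enqueue(32): size=2
5. enqueue(21): size=3
6. enqueue(63): size=4
7. enqueue(27): size=4=cap → OVERFLOW (fail)
8. enqueue(46): size=4=cap → OVERFLOW (fail)
9. enqueue(63): size=4=cap → OVERFLOW (fail)
10. enqueue(4): size=4=cap → OVERFLOW (fail)

Answer: 7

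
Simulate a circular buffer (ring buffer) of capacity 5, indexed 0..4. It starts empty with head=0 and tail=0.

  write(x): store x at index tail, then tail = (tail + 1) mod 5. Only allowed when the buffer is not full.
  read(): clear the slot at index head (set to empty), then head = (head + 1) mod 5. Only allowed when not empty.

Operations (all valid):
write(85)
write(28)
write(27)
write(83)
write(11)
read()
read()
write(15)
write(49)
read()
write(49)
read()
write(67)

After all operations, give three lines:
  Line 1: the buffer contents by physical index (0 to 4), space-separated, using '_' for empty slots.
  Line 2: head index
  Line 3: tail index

write(85): buf=[85 _ _ _ _], head=0, tail=1, size=1
write(28): buf=[85 28 _ _ _], head=0, tail=2, size=2
write(27): buf=[85 28 27 _ _], head=0, tail=3, size=3
write(83): buf=[85 28 27 83 _], head=0, tail=4, size=4
write(11): buf=[85 28 27 83 11], head=0, tail=0, size=5
read(): buf=[_ 28 27 83 11], head=1, tail=0, size=4
read(): buf=[_ _ 27 83 11], head=2, tail=0, size=3
write(15): buf=[15 _ 27 83 11], head=2, tail=1, size=4
write(49): buf=[15 49 27 83 11], head=2, tail=2, size=5
read(): buf=[15 49 _ 83 11], head=3, tail=2, size=4
write(49): buf=[15 49 49 83 11], head=3, tail=3, size=5
read(): buf=[15 49 49 _ 11], head=4, tail=3, size=4
write(67): buf=[15 49 49 67 11], head=4, tail=4, size=5

Answer: 15 49 49 67 11
4
4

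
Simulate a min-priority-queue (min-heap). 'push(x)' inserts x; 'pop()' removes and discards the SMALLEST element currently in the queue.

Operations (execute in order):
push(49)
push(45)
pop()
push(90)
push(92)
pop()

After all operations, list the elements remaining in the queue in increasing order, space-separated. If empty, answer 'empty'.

push(49): heap contents = [49]
push(45): heap contents = [45, 49]
pop() → 45: heap contents = [49]
push(90): heap contents = [49, 90]
push(92): heap contents = [49, 90, 92]
pop() → 49: heap contents = [90, 92]

Answer: 90 92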